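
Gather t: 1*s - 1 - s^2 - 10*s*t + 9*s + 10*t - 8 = -s^2 + 10*s + t*(10 - 10*s) - 9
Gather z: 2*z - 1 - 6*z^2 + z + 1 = -6*z^2 + 3*z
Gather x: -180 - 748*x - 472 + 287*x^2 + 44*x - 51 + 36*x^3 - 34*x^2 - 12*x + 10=36*x^3 + 253*x^2 - 716*x - 693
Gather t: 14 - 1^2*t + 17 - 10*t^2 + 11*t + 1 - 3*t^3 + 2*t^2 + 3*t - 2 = -3*t^3 - 8*t^2 + 13*t + 30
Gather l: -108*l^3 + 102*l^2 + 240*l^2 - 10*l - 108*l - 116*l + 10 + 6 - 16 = -108*l^3 + 342*l^2 - 234*l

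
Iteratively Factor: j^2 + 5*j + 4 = (j + 4)*(j + 1)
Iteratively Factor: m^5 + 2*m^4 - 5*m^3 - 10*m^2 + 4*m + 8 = (m - 1)*(m^4 + 3*m^3 - 2*m^2 - 12*m - 8) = (m - 1)*(m + 2)*(m^3 + m^2 - 4*m - 4) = (m - 1)*(m + 1)*(m + 2)*(m^2 - 4) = (m - 2)*(m - 1)*(m + 1)*(m + 2)*(m + 2)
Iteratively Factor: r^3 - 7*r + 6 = (r + 3)*(r^2 - 3*r + 2) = (r - 1)*(r + 3)*(r - 2)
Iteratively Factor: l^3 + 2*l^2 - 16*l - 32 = (l + 2)*(l^2 - 16) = (l + 2)*(l + 4)*(l - 4)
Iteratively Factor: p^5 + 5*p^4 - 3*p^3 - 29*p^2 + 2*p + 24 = (p - 2)*(p^4 + 7*p^3 + 11*p^2 - 7*p - 12) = (p - 2)*(p + 4)*(p^3 + 3*p^2 - p - 3) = (p - 2)*(p - 1)*(p + 4)*(p^2 + 4*p + 3) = (p - 2)*(p - 1)*(p + 3)*(p + 4)*(p + 1)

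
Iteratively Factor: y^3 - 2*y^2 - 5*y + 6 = (y + 2)*(y^2 - 4*y + 3) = (y - 1)*(y + 2)*(y - 3)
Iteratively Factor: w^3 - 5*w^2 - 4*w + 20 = (w - 2)*(w^2 - 3*w - 10) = (w - 5)*(w - 2)*(w + 2)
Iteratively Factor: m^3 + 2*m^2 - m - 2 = (m - 1)*(m^2 + 3*m + 2) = (m - 1)*(m + 2)*(m + 1)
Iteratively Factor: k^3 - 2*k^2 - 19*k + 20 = (k - 5)*(k^2 + 3*k - 4) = (k - 5)*(k + 4)*(k - 1)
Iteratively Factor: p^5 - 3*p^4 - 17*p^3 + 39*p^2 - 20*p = (p - 1)*(p^4 - 2*p^3 - 19*p^2 + 20*p) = (p - 1)^2*(p^3 - p^2 - 20*p) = (p - 1)^2*(p + 4)*(p^2 - 5*p) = (p - 5)*(p - 1)^2*(p + 4)*(p)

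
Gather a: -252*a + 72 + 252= 324 - 252*a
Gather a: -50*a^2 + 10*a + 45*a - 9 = -50*a^2 + 55*a - 9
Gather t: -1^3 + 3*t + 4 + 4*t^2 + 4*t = 4*t^2 + 7*t + 3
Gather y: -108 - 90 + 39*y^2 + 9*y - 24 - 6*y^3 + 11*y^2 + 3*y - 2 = -6*y^3 + 50*y^2 + 12*y - 224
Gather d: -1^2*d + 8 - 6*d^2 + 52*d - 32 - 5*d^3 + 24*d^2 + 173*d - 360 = -5*d^3 + 18*d^2 + 224*d - 384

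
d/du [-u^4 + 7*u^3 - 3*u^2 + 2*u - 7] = -4*u^3 + 21*u^2 - 6*u + 2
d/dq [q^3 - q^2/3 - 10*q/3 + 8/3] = 3*q^2 - 2*q/3 - 10/3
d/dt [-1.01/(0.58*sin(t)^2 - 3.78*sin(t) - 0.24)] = (1.1716*sin(t) - 3.8178)*cos(t)/(-0.58*sin(t)^2 + 3.78*sin(t) + 0.24)^2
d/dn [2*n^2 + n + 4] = 4*n + 1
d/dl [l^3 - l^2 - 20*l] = 3*l^2 - 2*l - 20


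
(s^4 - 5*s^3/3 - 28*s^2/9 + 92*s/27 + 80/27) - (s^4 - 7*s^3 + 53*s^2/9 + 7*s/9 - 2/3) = 16*s^3/3 - 9*s^2 + 71*s/27 + 98/27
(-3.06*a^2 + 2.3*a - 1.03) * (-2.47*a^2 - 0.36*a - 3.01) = 7.5582*a^4 - 4.5794*a^3 + 10.9267*a^2 - 6.5522*a + 3.1003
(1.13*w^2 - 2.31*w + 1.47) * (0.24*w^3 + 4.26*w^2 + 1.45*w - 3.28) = 0.2712*w^5 + 4.2594*w^4 - 7.8493*w^3 - 0.793699999999999*w^2 + 9.7083*w - 4.8216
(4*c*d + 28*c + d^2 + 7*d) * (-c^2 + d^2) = -4*c^3*d - 28*c^3 - c^2*d^2 - 7*c^2*d + 4*c*d^3 + 28*c*d^2 + d^4 + 7*d^3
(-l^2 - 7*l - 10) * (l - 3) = -l^3 - 4*l^2 + 11*l + 30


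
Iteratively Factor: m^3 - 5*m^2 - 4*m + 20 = (m - 5)*(m^2 - 4) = (m - 5)*(m - 2)*(m + 2)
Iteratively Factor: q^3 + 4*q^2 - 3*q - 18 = (q + 3)*(q^2 + q - 6) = (q + 3)^2*(q - 2)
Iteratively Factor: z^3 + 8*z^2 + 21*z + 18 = (z + 3)*(z^2 + 5*z + 6) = (z + 3)^2*(z + 2)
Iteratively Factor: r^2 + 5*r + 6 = (r + 3)*(r + 2)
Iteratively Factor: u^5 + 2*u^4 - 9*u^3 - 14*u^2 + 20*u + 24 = (u - 2)*(u^4 + 4*u^3 - u^2 - 16*u - 12) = (u - 2)*(u + 3)*(u^3 + u^2 - 4*u - 4) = (u - 2)*(u + 2)*(u + 3)*(u^2 - u - 2) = (u - 2)*(u + 1)*(u + 2)*(u + 3)*(u - 2)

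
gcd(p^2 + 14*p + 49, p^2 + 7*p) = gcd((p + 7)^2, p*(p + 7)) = p + 7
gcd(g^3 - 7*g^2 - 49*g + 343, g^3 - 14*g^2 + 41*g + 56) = g - 7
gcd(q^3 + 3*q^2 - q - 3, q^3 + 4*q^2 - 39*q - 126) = q + 3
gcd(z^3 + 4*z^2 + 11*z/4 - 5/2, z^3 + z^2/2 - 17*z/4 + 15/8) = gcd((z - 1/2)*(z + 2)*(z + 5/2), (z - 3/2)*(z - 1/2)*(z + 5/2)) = z^2 + 2*z - 5/4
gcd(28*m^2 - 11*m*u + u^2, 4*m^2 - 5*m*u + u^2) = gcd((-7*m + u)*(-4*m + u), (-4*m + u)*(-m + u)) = -4*m + u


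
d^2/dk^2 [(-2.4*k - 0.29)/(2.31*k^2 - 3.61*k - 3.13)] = ((2.4*k + 0.29)*(4.62*k - 3.61)*(9.24*k - 7.22) + (33.264*k - 15.9882)*(-2.31*k^2 + 3.61*k + 3.13))/(-2.31*k^2 + 3.61*k + 3.13)^3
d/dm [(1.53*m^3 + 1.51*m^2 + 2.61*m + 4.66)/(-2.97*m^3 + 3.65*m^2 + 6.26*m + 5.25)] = (10.0692*m^4 + 34.659*m^3 + 65.5442*m^2 - 18.163*m - 15.4691)/(8.8209*m^6 - 21.681*m^5 - 23.8619*m^4 + 14.513*m^3 + 77.5126*m^2 + 65.73*m + 27.5625)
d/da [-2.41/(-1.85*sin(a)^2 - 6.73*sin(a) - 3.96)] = -(8.91700000000001*sin(a) + 16.2193)*cos(a)/(1.85*sin(a)^2 + 6.73*sin(a) + 3.96)^2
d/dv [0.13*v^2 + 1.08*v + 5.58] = 0.26*v + 1.08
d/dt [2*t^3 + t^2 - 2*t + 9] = 6*t^2 + 2*t - 2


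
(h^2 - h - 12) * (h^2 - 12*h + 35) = h^4 - 13*h^3 + 35*h^2 + 109*h - 420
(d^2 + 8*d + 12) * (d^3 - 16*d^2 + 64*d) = d^5 - 8*d^4 - 52*d^3 + 320*d^2 + 768*d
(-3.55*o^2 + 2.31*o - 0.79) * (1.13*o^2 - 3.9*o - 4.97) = -4.0115*o^4 + 16.4553*o^3 + 7.7418*o^2 - 8.3997*o + 3.9263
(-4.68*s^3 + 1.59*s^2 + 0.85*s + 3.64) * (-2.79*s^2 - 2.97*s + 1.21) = 13.0572*s^5 + 9.4635*s^4 - 12.7566*s^3 - 10.7562*s^2 - 9.7823*s + 4.4044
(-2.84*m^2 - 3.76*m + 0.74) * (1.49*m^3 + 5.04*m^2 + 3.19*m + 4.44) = -4.2316*m^5 - 19.916*m^4 - 26.9074*m^3 - 20.8744*m^2 - 14.3338*m + 3.2856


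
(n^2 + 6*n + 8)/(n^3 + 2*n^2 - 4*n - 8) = (n + 4)/(n^2 - 4)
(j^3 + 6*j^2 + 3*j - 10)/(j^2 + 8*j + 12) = (j^2 + 4*j - 5)/(j + 6)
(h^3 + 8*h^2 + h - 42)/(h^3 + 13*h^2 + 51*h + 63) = (h - 2)/(h + 3)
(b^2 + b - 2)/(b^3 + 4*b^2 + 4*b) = (b - 1)/(b*(b + 2))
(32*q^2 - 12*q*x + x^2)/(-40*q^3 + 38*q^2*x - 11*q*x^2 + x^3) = (-8*q + x)/(10*q^2 - 7*q*x + x^2)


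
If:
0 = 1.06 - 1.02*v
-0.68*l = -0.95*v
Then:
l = 1.45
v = 1.04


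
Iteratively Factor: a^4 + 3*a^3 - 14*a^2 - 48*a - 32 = (a + 4)*(a^3 - a^2 - 10*a - 8) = (a + 2)*(a + 4)*(a^2 - 3*a - 4) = (a - 4)*(a + 2)*(a + 4)*(a + 1)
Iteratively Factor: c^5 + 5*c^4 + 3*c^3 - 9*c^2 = (c + 3)*(c^4 + 2*c^3 - 3*c^2) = (c - 1)*(c + 3)*(c^3 + 3*c^2) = c*(c - 1)*(c + 3)*(c^2 + 3*c) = c^2*(c - 1)*(c + 3)*(c + 3)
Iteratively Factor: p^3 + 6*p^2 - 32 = (p - 2)*(p^2 + 8*p + 16) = (p - 2)*(p + 4)*(p + 4)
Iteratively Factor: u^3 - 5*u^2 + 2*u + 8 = (u - 4)*(u^2 - u - 2) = (u - 4)*(u - 2)*(u + 1)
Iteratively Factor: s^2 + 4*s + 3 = (s + 1)*(s + 3)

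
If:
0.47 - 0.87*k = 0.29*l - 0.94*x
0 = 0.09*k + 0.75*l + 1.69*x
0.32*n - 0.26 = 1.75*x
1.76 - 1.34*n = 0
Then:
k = 0.74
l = -0.29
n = 1.31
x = 0.09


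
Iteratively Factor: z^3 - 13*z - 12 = (z - 4)*(z^2 + 4*z + 3) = (z - 4)*(z + 3)*(z + 1)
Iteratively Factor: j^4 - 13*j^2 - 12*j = (j)*(j^3 - 13*j - 12) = j*(j - 4)*(j^2 + 4*j + 3) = j*(j - 4)*(j + 1)*(j + 3)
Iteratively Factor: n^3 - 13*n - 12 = (n + 1)*(n^2 - n - 12) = (n + 1)*(n + 3)*(n - 4)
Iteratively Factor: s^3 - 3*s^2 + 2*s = (s - 1)*(s^2 - 2*s) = s*(s - 1)*(s - 2)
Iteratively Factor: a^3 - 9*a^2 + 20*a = (a)*(a^2 - 9*a + 20) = a*(a - 4)*(a - 5)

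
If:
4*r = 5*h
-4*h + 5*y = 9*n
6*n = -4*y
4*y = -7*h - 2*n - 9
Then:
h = -297/263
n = 72/263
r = -1485/1052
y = -108/263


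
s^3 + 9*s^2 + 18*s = s*(s + 3)*(s + 6)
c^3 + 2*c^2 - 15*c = c*(c - 3)*(c + 5)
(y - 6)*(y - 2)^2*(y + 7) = y^4 - 3*y^3 - 42*y^2 + 172*y - 168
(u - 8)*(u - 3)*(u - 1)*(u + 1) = u^4 - 11*u^3 + 23*u^2 + 11*u - 24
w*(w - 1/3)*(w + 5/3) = w^3 + 4*w^2/3 - 5*w/9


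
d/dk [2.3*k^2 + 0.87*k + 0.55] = 4.6*k + 0.87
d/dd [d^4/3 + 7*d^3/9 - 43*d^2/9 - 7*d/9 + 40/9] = 4*d^3/3 + 7*d^2/3 - 86*d/9 - 7/9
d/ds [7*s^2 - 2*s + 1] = 14*s - 2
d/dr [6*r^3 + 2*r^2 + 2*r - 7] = 18*r^2 + 4*r + 2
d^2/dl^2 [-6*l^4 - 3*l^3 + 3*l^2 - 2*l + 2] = -72*l^2 - 18*l + 6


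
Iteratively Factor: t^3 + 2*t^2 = (t)*(t^2 + 2*t) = t^2*(t + 2)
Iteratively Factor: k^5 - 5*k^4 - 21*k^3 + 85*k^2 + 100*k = (k + 4)*(k^4 - 9*k^3 + 15*k^2 + 25*k) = (k + 1)*(k + 4)*(k^3 - 10*k^2 + 25*k) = k*(k + 1)*(k + 4)*(k^2 - 10*k + 25) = k*(k - 5)*(k + 1)*(k + 4)*(k - 5)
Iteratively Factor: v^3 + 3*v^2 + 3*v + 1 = (v + 1)*(v^2 + 2*v + 1) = (v + 1)^2*(v + 1)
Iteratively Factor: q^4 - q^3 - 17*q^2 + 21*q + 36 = (q + 4)*(q^3 - 5*q^2 + 3*q + 9) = (q - 3)*(q + 4)*(q^2 - 2*q - 3) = (q - 3)^2*(q + 4)*(q + 1)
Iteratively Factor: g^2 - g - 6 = (g + 2)*(g - 3)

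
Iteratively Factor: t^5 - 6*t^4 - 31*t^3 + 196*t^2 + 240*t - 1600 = (t + 4)*(t^4 - 10*t^3 + 9*t^2 + 160*t - 400) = (t - 5)*(t + 4)*(t^3 - 5*t^2 - 16*t + 80) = (t - 5)*(t - 4)*(t + 4)*(t^2 - t - 20) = (t - 5)*(t - 4)*(t + 4)^2*(t - 5)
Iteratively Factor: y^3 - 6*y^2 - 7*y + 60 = (y - 5)*(y^2 - y - 12) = (y - 5)*(y - 4)*(y + 3)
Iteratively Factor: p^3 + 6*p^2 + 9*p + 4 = (p + 4)*(p^2 + 2*p + 1) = (p + 1)*(p + 4)*(p + 1)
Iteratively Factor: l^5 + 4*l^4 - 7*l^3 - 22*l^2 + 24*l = (l)*(l^4 + 4*l^3 - 7*l^2 - 22*l + 24) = l*(l + 4)*(l^3 - 7*l + 6) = l*(l - 2)*(l + 4)*(l^2 + 2*l - 3) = l*(l - 2)*(l + 3)*(l + 4)*(l - 1)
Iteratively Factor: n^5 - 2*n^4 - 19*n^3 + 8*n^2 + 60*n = (n + 3)*(n^4 - 5*n^3 - 4*n^2 + 20*n) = (n + 2)*(n + 3)*(n^3 - 7*n^2 + 10*n) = (n - 5)*(n + 2)*(n + 3)*(n^2 - 2*n) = n*(n - 5)*(n + 2)*(n + 3)*(n - 2)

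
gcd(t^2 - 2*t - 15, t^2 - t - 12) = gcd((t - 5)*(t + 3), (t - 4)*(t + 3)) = t + 3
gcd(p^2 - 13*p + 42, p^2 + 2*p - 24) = 1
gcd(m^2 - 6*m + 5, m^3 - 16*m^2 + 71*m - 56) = m - 1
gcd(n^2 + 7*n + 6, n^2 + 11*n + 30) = n + 6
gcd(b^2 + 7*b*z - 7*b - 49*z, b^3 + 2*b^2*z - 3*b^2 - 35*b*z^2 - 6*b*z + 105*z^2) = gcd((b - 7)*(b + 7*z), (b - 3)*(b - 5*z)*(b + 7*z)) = b + 7*z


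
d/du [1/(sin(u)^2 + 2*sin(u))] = -2*(sin(u) + 1)*cos(u)/((sin(u) + 2)^2*sin(u)^2)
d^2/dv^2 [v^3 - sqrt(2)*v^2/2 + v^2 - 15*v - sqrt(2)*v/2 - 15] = 6*v - sqrt(2) + 2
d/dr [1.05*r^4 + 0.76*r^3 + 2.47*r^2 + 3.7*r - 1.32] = 4.2*r^3 + 2.28*r^2 + 4.94*r + 3.7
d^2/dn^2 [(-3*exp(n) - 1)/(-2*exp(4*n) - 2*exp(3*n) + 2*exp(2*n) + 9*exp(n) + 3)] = (108*exp(7*n) + 196*exp(6*n) + 116*exp(5*n) + 438*exp(4*n) + 598*exp(3*n) + 256*exp(2*n) - 24)*exp(2*n)/(8*exp(12*n) + 24*exp(11*n) - 148*exp(9*n) - 252*exp(8*n) + 60*exp(7*n) + 730*exp(6*n) + 774*exp(5*n) - 144*exp(4*n) - 999*exp(3*n) - 783*exp(2*n) - 243*exp(n) - 27)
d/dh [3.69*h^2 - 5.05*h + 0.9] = 7.38*h - 5.05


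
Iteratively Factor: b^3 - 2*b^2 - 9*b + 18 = (b + 3)*(b^2 - 5*b + 6) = (b - 2)*(b + 3)*(b - 3)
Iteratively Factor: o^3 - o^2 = (o - 1)*(o^2) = o*(o - 1)*(o)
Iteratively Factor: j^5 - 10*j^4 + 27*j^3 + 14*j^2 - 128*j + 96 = (j - 1)*(j^4 - 9*j^3 + 18*j^2 + 32*j - 96) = (j - 3)*(j - 1)*(j^3 - 6*j^2 + 32) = (j - 4)*(j - 3)*(j - 1)*(j^2 - 2*j - 8) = (j - 4)*(j - 3)*(j - 1)*(j + 2)*(j - 4)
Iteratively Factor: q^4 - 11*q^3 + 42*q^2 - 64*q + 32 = (q - 1)*(q^3 - 10*q^2 + 32*q - 32) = (q - 2)*(q - 1)*(q^2 - 8*q + 16) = (q - 4)*(q - 2)*(q - 1)*(q - 4)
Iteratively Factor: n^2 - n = (n - 1)*(n)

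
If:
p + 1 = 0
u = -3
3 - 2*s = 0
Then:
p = -1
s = 3/2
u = -3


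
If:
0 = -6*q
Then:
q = 0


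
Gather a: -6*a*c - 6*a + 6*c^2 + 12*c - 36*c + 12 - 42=a*(-6*c - 6) + 6*c^2 - 24*c - 30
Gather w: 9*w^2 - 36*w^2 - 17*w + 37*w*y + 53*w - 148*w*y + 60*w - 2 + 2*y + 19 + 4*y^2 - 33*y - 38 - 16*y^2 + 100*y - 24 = -27*w^2 + w*(96 - 111*y) - 12*y^2 + 69*y - 45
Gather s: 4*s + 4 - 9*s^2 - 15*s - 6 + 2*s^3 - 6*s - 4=2*s^3 - 9*s^2 - 17*s - 6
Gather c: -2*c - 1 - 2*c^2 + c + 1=-2*c^2 - c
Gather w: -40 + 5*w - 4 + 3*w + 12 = 8*w - 32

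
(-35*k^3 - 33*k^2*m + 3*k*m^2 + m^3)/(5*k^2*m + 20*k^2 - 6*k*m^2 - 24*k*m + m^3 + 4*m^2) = (-7*k^2 - 8*k*m - m^2)/(k*m + 4*k - m^2 - 4*m)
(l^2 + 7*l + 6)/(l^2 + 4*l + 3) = (l + 6)/(l + 3)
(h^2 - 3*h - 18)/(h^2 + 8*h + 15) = (h - 6)/(h + 5)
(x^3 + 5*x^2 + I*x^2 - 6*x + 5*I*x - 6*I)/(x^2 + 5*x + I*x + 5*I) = (x^2 + 5*x - 6)/(x + 5)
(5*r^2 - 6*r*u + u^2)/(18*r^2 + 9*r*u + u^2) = (5*r^2 - 6*r*u + u^2)/(18*r^2 + 9*r*u + u^2)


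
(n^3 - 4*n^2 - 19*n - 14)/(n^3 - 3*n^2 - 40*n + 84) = (n^2 + 3*n + 2)/(n^2 + 4*n - 12)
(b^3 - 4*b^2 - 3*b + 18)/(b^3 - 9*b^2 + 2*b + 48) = (b - 3)/(b - 8)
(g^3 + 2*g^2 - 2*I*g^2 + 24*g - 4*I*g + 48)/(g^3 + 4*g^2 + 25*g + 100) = (g^3 + 2*g^2*(1 - I) + 4*g*(6 - I) + 48)/(g^3 + 4*g^2 + 25*g + 100)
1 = 1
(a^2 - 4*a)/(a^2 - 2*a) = (a - 4)/(a - 2)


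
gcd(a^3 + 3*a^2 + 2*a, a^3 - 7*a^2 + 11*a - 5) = 1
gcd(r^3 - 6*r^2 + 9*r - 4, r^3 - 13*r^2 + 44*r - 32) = r^2 - 5*r + 4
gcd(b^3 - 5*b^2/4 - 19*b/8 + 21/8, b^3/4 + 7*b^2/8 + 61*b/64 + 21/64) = 1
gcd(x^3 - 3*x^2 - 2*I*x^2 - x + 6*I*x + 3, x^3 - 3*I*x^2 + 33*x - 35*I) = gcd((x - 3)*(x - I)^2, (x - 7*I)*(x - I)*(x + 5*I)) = x - I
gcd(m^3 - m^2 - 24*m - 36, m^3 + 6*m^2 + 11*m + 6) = m^2 + 5*m + 6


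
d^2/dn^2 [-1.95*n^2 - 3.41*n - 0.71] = -3.90000000000000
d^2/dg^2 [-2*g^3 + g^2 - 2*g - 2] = 2 - 12*g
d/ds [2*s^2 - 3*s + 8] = 4*s - 3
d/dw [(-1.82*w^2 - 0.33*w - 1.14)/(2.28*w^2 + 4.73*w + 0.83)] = (-7.8562*w^2 + 2.1772*w + 5.1183)/(5.1984*w^4 + 21.5688*w^3 + 26.1577*w^2 + 7.8518*w + 0.6889)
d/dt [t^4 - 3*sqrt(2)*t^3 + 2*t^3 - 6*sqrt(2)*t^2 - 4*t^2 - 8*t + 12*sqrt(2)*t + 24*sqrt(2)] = 4*t^3 - 9*sqrt(2)*t^2 + 6*t^2 - 12*sqrt(2)*t - 8*t - 8 + 12*sqrt(2)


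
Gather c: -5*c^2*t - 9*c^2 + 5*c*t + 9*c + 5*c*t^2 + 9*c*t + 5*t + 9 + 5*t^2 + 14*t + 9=c^2*(-5*t - 9) + c*(5*t^2 + 14*t + 9) + 5*t^2 + 19*t + 18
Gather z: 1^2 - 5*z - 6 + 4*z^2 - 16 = 4*z^2 - 5*z - 21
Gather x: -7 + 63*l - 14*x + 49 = 63*l - 14*x + 42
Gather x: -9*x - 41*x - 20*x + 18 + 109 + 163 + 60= 350 - 70*x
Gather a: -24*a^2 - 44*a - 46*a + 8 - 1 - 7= -24*a^2 - 90*a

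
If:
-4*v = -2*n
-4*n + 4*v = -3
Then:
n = 3/2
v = 3/4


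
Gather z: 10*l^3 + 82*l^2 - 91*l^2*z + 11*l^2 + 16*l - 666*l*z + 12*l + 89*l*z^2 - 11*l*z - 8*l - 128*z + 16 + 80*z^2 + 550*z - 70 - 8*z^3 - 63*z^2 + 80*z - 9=10*l^3 + 93*l^2 + 20*l - 8*z^3 + z^2*(89*l + 17) + z*(-91*l^2 - 677*l + 502) - 63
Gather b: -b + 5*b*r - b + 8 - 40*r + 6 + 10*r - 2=b*(5*r - 2) - 30*r + 12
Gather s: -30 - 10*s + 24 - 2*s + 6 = -12*s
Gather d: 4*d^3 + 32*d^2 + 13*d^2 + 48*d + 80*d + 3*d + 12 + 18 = 4*d^3 + 45*d^2 + 131*d + 30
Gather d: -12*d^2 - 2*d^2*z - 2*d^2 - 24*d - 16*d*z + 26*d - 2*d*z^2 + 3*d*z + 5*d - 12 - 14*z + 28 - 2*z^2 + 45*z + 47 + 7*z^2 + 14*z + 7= d^2*(-2*z - 14) + d*(-2*z^2 - 13*z + 7) + 5*z^2 + 45*z + 70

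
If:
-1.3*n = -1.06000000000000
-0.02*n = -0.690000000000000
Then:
No Solution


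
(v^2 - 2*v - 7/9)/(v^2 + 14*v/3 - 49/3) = (v + 1/3)/(v + 7)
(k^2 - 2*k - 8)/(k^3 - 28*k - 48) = (k - 4)/(k^2 - 2*k - 24)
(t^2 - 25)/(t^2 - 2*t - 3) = (25 - t^2)/(-t^2 + 2*t + 3)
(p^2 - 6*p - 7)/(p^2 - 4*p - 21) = (p + 1)/(p + 3)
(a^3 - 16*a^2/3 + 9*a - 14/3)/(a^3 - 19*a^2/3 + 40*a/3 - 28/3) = (a - 1)/(a - 2)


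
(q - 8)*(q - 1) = q^2 - 9*q + 8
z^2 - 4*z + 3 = (z - 3)*(z - 1)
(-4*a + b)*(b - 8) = -4*a*b + 32*a + b^2 - 8*b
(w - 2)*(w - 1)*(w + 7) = w^3 + 4*w^2 - 19*w + 14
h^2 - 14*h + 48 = (h - 8)*(h - 6)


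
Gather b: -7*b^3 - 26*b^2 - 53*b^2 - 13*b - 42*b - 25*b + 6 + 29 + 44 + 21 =-7*b^3 - 79*b^2 - 80*b + 100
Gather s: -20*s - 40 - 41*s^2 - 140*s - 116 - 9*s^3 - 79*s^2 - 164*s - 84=-9*s^3 - 120*s^2 - 324*s - 240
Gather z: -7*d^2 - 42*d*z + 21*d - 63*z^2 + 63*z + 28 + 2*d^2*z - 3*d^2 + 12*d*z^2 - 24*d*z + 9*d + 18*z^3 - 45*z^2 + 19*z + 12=-10*d^2 + 30*d + 18*z^3 + z^2*(12*d - 108) + z*(2*d^2 - 66*d + 82) + 40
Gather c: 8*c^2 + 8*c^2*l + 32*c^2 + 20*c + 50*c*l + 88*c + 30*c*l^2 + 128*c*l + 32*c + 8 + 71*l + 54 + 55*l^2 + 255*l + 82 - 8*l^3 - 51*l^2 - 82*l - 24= c^2*(8*l + 40) + c*(30*l^2 + 178*l + 140) - 8*l^3 + 4*l^2 + 244*l + 120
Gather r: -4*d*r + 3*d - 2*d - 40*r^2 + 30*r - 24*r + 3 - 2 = d - 40*r^2 + r*(6 - 4*d) + 1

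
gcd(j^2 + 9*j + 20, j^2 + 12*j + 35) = j + 5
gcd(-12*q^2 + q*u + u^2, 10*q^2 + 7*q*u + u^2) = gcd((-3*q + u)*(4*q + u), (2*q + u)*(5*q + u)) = 1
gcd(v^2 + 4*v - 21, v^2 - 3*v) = v - 3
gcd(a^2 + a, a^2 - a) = a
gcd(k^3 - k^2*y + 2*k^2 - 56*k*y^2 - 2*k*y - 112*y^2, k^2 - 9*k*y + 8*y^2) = -k + 8*y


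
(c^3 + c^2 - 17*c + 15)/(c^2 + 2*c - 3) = (c^2 + 2*c - 15)/(c + 3)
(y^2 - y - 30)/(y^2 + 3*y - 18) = (y^2 - y - 30)/(y^2 + 3*y - 18)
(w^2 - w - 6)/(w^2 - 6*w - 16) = (w - 3)/(w - 8)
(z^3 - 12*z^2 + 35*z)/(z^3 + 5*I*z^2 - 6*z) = (z^2 - 12*z + 35)/(z^2 + 5*I*z - 6)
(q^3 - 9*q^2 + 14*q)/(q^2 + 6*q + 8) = q*(q^2 - 9*q + 14)/(q^2 + 6*q + 8)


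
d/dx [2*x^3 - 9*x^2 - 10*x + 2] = 6*x^2 - 18*x - 10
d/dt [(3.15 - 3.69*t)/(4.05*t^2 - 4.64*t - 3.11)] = (14.9445*t^2 - 25.515*t + 26.0919)/(16.4025*t^4 - 37.584*t^3 - 3.6614*t^2 + 28.8608*t + 9.6721)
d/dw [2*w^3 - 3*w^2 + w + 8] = 6*w^2 - 6*w + 1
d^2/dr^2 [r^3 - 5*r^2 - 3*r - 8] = 6*r - 10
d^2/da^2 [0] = 0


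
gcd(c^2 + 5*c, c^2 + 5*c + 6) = 1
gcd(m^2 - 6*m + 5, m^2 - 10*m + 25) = m - 5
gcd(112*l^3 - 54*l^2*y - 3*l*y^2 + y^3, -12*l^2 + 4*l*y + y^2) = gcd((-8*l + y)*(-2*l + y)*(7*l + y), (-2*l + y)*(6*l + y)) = -2*l + y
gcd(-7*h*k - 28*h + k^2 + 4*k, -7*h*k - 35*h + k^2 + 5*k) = 7*h - k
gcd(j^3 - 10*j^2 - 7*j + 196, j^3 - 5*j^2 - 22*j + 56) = j^2 - 3*j - 28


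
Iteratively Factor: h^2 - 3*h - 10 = (h - 5)*(h + 2)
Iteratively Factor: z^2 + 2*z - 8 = (z + 4)*(z - 2)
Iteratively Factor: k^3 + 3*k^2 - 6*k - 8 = (k - 2)*(k^2 + 5*k + 4) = (k - 2)*(k + 4)*(k + 1)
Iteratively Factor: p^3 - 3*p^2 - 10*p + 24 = (p - 2)*(p^2 - p - 12) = (p - 2)*(p + 3)*(p - 4)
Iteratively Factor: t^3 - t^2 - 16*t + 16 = (t - 1)*(t^2 - 16) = (t - 1)*(t + 4)*(t - 4)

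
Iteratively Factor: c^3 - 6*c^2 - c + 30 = (c - 3)*(c^2 - 3*c - 10) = (c - 5)*(c - 3)*(c + 2)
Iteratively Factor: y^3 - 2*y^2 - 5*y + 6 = (y - 1)*(y^2 - y - 6) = (y - 3)*(y - 1)*(y + 2)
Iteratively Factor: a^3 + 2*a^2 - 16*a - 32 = (a - 4)*(a^2 + 6*a + 8) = (a - 4)*(a + 4)*(a + 2)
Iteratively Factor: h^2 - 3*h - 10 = (h + 2)*(h - 5)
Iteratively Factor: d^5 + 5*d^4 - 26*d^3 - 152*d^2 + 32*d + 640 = (d + 4)*(d^4 + d^3 - 30*d^2 - 32*d + 160) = (d + 4)^2*(d^3 - 3*d^2 - 18*d + 40) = (d - 2)*(d + 4)^2*(d^2 - d - 20) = (d - 5)*(d - 2)*(d + 4)^2*(d + 4)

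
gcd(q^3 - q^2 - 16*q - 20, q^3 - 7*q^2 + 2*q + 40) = q^2 - 3*q - 10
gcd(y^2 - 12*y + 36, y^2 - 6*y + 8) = 1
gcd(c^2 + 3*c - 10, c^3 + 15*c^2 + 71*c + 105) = c + 5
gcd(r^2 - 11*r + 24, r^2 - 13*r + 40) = r - 8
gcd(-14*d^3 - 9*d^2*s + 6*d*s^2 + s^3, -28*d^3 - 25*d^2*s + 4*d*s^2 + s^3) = 7*d^2 + 8*d*s + s^2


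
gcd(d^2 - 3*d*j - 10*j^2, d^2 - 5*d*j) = d - 5*j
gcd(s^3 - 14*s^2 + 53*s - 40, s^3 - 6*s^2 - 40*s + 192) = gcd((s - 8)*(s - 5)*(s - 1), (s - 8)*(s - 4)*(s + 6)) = s - 8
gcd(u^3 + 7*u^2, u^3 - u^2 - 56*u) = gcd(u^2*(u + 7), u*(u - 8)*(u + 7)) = u^2 + 7*u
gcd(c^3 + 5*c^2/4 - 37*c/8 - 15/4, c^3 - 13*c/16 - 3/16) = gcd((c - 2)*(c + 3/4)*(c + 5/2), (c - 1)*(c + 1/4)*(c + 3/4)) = c + 3/4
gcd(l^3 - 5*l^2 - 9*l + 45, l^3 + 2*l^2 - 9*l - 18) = l^2 - 9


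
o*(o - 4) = o^2 - 4*o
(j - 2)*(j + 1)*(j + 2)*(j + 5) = j^4 + 6*j^3 + j^2 - 24*j - 20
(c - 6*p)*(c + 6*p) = c^2 - 36*p^2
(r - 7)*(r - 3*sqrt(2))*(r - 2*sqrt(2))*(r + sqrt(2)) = r^4 - 7*r^3 - 4*sqrt(2)*r^3 + 2*r^2 + 28*sqrt(2)*r^2 - 14*r + 12*sqrt(2)*r - 84*sqrt(2)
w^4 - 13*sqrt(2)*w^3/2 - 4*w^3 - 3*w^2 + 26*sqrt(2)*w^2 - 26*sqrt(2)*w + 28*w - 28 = (w - 2)^2*(w - 7*sqrt(2))*(w + sqrt(2)/2)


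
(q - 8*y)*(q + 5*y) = q^2 - 3*q*y - 40*y^2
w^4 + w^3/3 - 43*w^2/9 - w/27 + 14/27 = (w - 2)*(w - 1/3)*(w + 1/3)*(w + 7/3)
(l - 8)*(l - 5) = l^2 - 13*l + 40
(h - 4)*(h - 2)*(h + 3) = h^3 - 3*h^2 - 10*h + 24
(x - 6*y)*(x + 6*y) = x^2 - 36*y^2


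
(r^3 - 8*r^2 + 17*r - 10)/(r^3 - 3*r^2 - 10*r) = (r^2 - 3*r + 2)/(r*(r + 2))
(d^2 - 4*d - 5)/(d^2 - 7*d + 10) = (d + 1)/(d - 2)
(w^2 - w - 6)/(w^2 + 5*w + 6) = (w - 3)/(w + 3)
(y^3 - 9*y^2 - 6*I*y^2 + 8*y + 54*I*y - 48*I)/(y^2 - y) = y - 8 - 6*I + 48*I/y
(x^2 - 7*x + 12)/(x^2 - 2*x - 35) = (-x^2 + 7*x - 12)/(-x^2 + 2*x + 35)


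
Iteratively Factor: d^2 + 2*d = (d)*(d + 2)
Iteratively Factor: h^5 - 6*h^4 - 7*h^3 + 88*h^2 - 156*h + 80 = (h + 4)*(h^4 - 10*h^3 + 33*h^2 - 44*h + 20) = (h - 2)*(h + 4)*(h^3 - 8*h^2 + 17*h - 10) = (h - 2)*(h - 1)*(h + 4)*(h^2 - 7*h + 10) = (h - 5)*(h - 2)*(h - 1)*(h + 4)*(h - 2)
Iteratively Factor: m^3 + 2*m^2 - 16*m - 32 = (m + 4)*(m^2 - 2*m - 8) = (m + 2)*(m + 4)*(m - 4)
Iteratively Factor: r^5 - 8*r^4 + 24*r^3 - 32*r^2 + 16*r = (r - 2)*(r^4 - 6*r^3 + 12*r^2 - 8*r) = (r - 2)^2*(r^3 - 4*r^2 + 4*r) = (r - 2)^3*(r^2 - 2*r) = (r - 2)^4*(r)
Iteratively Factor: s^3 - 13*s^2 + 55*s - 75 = (s - 5)*(s^2 - 8*s + 15) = (s - 5)*(s - 3)*(s - 5)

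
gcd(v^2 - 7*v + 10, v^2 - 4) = v - 2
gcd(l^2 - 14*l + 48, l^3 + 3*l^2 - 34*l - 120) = l - 6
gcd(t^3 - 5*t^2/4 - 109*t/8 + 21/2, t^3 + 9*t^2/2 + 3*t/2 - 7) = t + 7/2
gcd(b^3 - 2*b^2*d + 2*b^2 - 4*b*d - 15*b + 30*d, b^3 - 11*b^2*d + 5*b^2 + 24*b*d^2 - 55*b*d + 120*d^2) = b + 5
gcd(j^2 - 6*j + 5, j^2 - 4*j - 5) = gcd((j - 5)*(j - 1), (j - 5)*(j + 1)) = j - 5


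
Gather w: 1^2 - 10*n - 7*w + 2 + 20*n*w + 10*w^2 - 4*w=-10*n + 10*w^2 + w*(20*n - 11) + 3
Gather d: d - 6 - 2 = d - 8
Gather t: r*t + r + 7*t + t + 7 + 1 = r + t*(r + 8) + 8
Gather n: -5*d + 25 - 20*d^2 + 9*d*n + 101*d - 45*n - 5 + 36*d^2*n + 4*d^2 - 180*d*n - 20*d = -16*d^2 + 76*d + n*(36*d^2 - 171*d - 45) + 20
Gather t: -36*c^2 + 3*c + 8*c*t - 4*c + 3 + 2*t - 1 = -36*c^2 - c + t*(8*c + 2) + 2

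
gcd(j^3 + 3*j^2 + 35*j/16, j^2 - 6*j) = j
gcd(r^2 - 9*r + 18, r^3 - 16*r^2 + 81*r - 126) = r^2 - 9*r + 18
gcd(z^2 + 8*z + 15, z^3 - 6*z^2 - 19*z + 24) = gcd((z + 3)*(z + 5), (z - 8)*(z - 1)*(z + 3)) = z + 3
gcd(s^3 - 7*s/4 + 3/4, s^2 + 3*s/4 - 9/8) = s + 3/2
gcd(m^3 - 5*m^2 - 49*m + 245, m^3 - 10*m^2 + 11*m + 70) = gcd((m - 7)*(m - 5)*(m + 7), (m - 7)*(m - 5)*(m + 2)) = m^2 - 12*m + 35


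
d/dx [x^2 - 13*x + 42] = 2*x - 13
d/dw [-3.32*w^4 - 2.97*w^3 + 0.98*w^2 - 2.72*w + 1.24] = -13.28*w^3 - 8.91*w^2 + 1.96*w - 2.72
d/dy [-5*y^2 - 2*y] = -10*y - 2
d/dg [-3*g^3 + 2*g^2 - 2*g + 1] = -9*g^2 + 4*g - 2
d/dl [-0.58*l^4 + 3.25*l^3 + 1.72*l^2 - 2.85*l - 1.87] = -2.32*l^3 + 9.75*l^2 + 3.44*l - 2.85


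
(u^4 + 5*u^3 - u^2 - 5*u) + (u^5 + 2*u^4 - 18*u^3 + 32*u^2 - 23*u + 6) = u^5 + 3*u^4 - 13*u^3 + 31*u^2 - 28*u + 6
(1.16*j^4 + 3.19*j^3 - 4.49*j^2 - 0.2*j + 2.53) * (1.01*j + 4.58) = 1.1716*j^5 + 8.5347*j^4 + 10.0753*j^3 - 20.7662*j^2 + 1.6393*j + 11.5874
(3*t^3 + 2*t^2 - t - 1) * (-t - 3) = -3*t^4 - 11*t^3 - 5*t^2 + 4*t + 3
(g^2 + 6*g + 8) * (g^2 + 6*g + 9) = g^4 + 12*g^3 + 53*g^2 + 102*g + 72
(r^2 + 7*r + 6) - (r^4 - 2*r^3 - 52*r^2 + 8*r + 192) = -r^4 + 2*r^3 + 53*r^2 - r - 186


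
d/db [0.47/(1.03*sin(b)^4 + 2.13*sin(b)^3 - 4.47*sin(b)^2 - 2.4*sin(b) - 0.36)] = (-1.9364*sin(b)^3 - 3.0033*sin(b)^2 + 4.2018*sin(b) + 1.128)*cos(b)/(-1.03*sin(b)^4 - 2.13*sin(b)^3 + 4.47*sin(b)^2 + 2.4*sin(b) + 0.36)^2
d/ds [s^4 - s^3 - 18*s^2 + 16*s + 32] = 4*s^3 - 3*s^2 - 36*s + 16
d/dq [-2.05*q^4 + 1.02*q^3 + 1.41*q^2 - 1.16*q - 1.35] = -8.2*q^3 + 3.06*q^2 + 2.82*q - 1.16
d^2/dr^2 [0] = 0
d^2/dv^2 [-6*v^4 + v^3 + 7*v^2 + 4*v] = -72*v^2 + 6*v + 14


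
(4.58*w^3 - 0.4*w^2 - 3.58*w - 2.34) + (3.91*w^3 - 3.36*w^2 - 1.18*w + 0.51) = 8.49*w^3 - 3.76*w^2 - 4.76*w - 1.83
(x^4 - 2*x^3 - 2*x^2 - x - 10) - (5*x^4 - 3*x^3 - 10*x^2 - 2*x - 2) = -4*x^4 + x^3 + 8*x^2 + x - 8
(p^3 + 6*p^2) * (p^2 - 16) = p^5 + 6*p^4 - 16*p^3 - 96*p^2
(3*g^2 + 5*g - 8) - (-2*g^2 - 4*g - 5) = 5*g^2 + 9*g - 3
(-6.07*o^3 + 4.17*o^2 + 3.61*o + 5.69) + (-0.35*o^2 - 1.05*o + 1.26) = -6.07*o^3 + 3.82*o^2 + 2.56*o + 6.95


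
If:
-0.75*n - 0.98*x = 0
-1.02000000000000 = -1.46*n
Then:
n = 0.70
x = -0.53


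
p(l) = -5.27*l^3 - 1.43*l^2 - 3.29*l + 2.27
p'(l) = -15.81*l^2 - 2.86*l - 3.29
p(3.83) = -327.39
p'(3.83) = -246.16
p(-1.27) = 14.94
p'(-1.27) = -25.16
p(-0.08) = 2.53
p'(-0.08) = -3.16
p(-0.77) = 6.36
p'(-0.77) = -10.46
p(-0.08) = 2.53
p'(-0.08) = -3.16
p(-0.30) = 3.27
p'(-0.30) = -3.85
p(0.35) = 0.72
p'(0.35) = -6.23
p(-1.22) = 13.72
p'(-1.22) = -23.33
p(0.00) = 2.27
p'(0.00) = -3.29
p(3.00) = -162.76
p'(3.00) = -154.16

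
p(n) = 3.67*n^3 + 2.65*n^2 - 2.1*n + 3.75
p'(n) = 11.01*n^2 + 5.3*n - 2.1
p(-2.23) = -19.09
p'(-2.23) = 40.83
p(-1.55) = -0.29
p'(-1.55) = 16.14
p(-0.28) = 4.47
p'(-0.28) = -2.72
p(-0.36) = 4.68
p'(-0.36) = -2.58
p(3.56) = 195.44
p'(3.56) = 156.30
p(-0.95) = 4.99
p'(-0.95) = 2.80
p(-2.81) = -50.85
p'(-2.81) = 69.94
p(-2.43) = -28.16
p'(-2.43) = 50.03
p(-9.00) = -2438.13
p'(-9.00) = 842.01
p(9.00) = 2874.93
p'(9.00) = 937.41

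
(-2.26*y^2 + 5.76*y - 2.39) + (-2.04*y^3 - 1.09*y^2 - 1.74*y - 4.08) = -2.04*y^3 - 3.35*y^2 + 4.02*y - 6.47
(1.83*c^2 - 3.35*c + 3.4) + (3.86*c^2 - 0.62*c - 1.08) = 5.69*c^2 - 3.97*c + 2.32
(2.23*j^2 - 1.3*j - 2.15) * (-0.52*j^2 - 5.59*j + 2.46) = -1.1596*j^4 - 11.7897*j^3 + 13.8708*j^2 + 8.8205*j - 5.289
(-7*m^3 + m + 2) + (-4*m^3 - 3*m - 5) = -11*m^3 - 2*m - 3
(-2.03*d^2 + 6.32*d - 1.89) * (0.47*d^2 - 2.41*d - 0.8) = -0.9541*d^4 + 7.8627*d^3 - 14.4955*d^2 - 0.501100000000001*d + 1.512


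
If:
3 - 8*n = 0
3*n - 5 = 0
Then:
No Solution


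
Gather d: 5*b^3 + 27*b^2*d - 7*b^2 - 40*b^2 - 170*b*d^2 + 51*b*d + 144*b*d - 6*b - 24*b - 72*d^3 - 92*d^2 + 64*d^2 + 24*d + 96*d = 5*b^3 - 47*b^2 - 30*b - 72*d^3 + d^2*(-170*b - 28) + d*(27*b^2 + 195*b + 120)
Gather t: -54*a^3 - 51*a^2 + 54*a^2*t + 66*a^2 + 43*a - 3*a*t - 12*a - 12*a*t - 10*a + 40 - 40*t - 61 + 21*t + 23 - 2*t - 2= -54*a^3 + 15*a^2 + 21*a + t*(54*a^2 - 15*a - 21)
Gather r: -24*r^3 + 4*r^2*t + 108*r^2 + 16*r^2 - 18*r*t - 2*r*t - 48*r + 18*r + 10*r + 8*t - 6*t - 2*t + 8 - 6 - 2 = -24*r^3 + r^2*(4*t + 124) + r*(-20*t - 20)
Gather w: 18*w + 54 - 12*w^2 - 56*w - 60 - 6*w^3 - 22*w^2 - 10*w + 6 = -6*w^3 - 34*w^2 - 48*w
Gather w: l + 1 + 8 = l + 9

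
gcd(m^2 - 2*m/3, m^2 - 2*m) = m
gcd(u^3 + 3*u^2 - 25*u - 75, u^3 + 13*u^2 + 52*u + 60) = u + 5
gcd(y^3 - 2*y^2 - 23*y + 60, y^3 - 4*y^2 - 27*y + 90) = y^2 + 2*y - 15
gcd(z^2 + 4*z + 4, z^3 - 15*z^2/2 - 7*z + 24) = z + 2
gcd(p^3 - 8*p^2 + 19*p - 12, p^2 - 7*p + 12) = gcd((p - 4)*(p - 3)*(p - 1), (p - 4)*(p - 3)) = p^2 - 7*p + 12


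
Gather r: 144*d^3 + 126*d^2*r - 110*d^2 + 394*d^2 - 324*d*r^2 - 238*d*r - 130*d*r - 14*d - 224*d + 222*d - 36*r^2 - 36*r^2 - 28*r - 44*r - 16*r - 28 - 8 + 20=144*d^3 + 284*d^2 - 16*d + r^2*(-324*d - 72) + r*(126*d^2 - 368*d - 88) - 16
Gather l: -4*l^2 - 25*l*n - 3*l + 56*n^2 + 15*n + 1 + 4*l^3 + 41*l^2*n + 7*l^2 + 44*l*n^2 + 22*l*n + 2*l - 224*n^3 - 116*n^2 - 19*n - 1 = 4*l^3 + l^2*(41*n + 3) + l*(44*n^2 - 3*n - 1) - 224*n^3 - 60*n^2 - 4*n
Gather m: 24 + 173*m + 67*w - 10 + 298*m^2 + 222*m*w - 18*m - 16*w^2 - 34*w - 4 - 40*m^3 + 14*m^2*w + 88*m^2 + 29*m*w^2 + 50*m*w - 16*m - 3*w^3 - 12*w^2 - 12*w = -40*m^3 + m^2*(14*w + 386) + m*(29*w^2 + 272*w + 139) - 3*w^3 - 28*w^2 + 21*w + 10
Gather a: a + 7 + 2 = a + 9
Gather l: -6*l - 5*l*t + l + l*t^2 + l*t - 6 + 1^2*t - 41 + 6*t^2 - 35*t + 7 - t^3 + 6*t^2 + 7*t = l*(t^2 - 4*t - 5) - t^3 + 12*t^2 - 27*t - 40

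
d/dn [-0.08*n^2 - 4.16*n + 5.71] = -0.16*n - 4.16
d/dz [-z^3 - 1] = -3*z^2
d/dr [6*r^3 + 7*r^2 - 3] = 2*r*(9*r + 7)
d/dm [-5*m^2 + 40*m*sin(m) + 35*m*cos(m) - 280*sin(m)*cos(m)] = -35*m*sin(m) + 40*m*cos(m) - 10*m + 40*sin(m) + 35*cos(m) - 280*cos(2*m)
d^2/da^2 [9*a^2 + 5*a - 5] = 18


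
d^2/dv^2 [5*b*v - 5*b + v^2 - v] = 2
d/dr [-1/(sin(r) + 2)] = cos(r)/(sin(r) + 2)^2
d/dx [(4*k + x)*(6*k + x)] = 10*k + 2*x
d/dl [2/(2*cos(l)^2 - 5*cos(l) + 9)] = 2*(4*cos(l) - 5)*sin(l)/(-5*cos(l) + cos(2*l) + 10)^2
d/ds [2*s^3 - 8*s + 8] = 6*s^2 - 8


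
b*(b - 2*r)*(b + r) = b^3 - b^2*r - 2*b*r^2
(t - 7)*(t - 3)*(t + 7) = t^3 - 3*t^2 - 49*t + 147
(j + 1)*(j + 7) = j^2 + 8*j + 7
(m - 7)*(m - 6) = m^2 - 13*m + 42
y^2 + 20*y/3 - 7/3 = (y - 1/3)*(y + 7)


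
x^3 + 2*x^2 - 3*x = x*(x - 1)*(x + 3)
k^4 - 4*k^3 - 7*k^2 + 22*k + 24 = (k - 4)*(k - 3)*(k + 1)*(k + 2)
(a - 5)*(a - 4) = a^2 - 9*a + 20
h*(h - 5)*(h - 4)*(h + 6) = h^4 - 3*h^3 - 34*h^2 + 120*h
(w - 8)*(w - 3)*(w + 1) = w^3 - 10*w^2 + 13*w + 24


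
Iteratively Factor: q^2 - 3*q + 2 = (q - 1)*(q - 2)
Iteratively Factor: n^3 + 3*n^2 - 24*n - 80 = (n - 5)*(n^2 + 8*n + 16) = (n - 5)*(n + 4)*(n + 4)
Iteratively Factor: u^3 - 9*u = (u - 3)*(u^2 + 3*u) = (u - 3)*(u + 3)*(u)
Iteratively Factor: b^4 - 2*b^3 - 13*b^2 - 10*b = (b + 1)*(b^3 - 3*b^2 - 10*b) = (b + 1)*(b + 2)*(b^2 - 5*b) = b*(b + 1)*(b + 2)*(b - 5)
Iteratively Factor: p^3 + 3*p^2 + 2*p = (p + 1)*(p^2 + 2*p) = (p + 1)*(p + 2)*(p)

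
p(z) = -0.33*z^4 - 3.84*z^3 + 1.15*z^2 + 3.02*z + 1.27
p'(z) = -1.32*z^3 - 11.52*z^2 + 2.3*z + 3.02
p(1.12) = 0.18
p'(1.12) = -10.71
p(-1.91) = 22.06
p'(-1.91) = -34.20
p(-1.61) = 13.20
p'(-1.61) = -25.04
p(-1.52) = 11.06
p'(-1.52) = -22.46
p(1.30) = -2.24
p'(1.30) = -16.36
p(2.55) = -61.18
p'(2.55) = -87.91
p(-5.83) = 402.44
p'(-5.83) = -140.38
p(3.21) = -139.24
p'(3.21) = -151.96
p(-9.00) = 701.47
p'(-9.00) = 11.48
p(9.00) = -4842.89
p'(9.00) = -1871.68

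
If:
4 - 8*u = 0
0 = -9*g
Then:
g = 0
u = 1/2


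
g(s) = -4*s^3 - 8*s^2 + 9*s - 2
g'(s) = -12*s^2 - 16*s + 9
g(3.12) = -173.28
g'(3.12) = -157.73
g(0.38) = 0.05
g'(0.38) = 1.19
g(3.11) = -171.71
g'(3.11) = -156.83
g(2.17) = -61.01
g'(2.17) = -82.23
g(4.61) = -522.42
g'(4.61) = -319.79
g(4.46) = -475.86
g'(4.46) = -301.06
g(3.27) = -197.98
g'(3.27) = -171.63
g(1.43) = -17.19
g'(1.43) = -38.42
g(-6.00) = 520.00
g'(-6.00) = -327.00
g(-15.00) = 11563.00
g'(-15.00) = -2451.00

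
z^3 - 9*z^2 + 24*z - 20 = (z - 5)*(z - 2)^2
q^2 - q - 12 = (q - 4)*(q + 3)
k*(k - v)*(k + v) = k^3 - k*v^2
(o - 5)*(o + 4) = o^2 - o - 20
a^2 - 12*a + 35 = (a - 7)*(a - 5)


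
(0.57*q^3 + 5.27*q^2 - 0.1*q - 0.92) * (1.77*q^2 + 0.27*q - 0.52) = 1.0089*q^5 + 9.4818*q^4 + 0.9495*q^3 - 4.3958*q^2 - 0.1964*q + 0.4784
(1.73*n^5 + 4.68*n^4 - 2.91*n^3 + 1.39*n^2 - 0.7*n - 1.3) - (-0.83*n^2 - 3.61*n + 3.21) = 1.73*n^5 + 4.68*n^4 - 2.91*n^3 + 2.22*n^2 + 2.91*n - 4.51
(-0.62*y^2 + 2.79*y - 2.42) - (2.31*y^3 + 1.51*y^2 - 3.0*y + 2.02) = -2.31*y^3 - 2.13*y^2 + 5.79*y - 4.44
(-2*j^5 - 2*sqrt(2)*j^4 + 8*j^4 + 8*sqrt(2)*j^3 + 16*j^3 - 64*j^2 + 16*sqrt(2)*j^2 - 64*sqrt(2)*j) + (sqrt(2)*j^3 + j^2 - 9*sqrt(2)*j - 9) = -2*j^5 - 2*sqrt(2)*j^4 + 8*j^4 + 9*sqrt(2)*j^3 + 16*j^3 - 63*j^2 + 16*sqrt(2)*j^2 - 73*sqrt(2)*j - 9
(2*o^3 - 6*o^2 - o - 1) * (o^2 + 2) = 2*o^5 - 6*o^4 + 3*o^3 - 13*o^2 - 2*o - 2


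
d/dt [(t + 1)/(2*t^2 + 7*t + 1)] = (2*t^2 + 7*t - (t + 1)*(4*t + 7) + 1)/(2*t^2 + 7*t + 1)^2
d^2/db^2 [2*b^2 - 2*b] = 4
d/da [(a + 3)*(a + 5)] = 2*a + 8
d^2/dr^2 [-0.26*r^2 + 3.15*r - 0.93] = -0.520000000000000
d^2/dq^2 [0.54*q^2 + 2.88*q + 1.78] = 1.08000000000000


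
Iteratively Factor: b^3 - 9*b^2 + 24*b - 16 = (b - 4)*(b^2 - 5*b + 4) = (b - 4)^2*(b - 1)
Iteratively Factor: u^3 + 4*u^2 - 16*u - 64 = (u + 4)*(u^2 - 16) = (u - 4)*(u + 4)*(u + 4)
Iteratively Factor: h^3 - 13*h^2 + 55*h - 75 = (h - 3)*(h^2 - 10*h + 25) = (h - 5)*(h - 3)*(h - 5)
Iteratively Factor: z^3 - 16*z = (z + 4)*(z^2 - 4*z) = (z - 4)*(z + 4)*(z)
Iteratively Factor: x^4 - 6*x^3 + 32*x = (x - 4)*(x^3 - 2*x^2 - 8*x) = x*(x - 4)*(x^2 - 2*x - 8) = x*(x - 4)*(x + 2)*(x - 4)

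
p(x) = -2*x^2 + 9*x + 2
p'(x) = 9 - 4*x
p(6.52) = -24.34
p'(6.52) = -17.08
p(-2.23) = -28.02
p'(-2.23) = 17.92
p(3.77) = 7.50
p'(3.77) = -6.08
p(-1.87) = -21.82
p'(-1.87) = 16.48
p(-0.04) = 1.64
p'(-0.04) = 9.16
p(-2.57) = -34.34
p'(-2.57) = 19.28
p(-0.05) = 1.54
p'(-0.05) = 9.20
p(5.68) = -11.40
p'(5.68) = -13.72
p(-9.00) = -241.00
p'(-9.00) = 45.00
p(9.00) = -79.00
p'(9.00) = -27.00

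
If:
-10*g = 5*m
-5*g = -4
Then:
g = 4/5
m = -8/5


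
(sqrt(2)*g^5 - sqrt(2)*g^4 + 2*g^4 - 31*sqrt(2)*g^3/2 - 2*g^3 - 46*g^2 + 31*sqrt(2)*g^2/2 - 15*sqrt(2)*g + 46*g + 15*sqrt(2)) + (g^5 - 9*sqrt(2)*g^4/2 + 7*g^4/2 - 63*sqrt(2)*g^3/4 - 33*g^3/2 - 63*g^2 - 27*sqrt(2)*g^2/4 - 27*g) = g^5 + sqrt(2)*g^5 - 11*sqrt(2)*g^4/2 + 11*g^4/2 - 125*sqrt(2)*g^3/4 - 37*g^3/2 - 109*g^2 + 35*sqrt(2)*g^2/4 - 15*sqrt(2)*g + 19*g + 15*sqrt(2)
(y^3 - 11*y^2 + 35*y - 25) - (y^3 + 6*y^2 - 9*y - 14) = -17*y^2 + 44*y - 11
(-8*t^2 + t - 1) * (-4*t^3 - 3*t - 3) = 32*t^5 - 4*t^4 + 28*t^3 + 21*t^2 + 3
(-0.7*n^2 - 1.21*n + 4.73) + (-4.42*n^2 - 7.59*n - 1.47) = -5.12*n^2 - 8.8*n + 3.26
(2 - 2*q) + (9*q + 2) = 7*q + 4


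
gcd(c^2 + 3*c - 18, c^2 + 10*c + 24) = c + 6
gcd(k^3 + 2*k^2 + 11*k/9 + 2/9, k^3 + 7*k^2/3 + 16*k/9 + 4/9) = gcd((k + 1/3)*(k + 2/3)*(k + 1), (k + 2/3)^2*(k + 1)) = k^2 + 5*k/3 + 2/3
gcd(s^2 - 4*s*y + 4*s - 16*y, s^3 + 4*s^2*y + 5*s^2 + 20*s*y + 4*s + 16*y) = s + 4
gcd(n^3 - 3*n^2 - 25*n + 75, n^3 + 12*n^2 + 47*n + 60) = n + 5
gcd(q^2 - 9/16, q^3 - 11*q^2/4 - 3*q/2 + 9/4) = q - 3/4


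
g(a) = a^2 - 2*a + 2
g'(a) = 2*a - 2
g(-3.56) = 21.79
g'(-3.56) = -9.12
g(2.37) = 2.88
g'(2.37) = 2.74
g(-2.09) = 10.55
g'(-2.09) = -6.18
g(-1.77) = 8.67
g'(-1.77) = -5.54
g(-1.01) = 5.04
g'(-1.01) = -4.02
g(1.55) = 1.30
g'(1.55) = 1.10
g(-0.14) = 2.30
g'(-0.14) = -2.28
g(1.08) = 1.01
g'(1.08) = 0.16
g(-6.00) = 50.00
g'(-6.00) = -14.00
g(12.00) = 122.00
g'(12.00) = 22.00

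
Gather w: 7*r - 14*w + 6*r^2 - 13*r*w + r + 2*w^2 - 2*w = 6*r^2 + 8*r + 2*w^2 + w*(-13*r - 16)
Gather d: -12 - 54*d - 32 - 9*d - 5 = -63*d - 49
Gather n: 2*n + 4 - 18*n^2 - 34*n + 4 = -18*n^2 - 32*n + 8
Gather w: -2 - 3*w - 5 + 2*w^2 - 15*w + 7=2*w^2 - 18*w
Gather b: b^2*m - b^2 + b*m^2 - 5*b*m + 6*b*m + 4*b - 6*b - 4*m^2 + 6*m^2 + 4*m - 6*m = b^2*(m - 1) + b*(m^2 + m - 2) + 2*m^2 - 2*m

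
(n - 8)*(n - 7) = n^2 - 15*n + 56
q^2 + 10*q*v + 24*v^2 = (q + 4*v)*(q + 6*v)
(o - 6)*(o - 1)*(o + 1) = o^3 - 6*o^2 - o + 6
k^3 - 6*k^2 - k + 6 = (k - 6)*(k - 1)*(k + 1)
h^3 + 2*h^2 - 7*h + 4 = (h - 1)^2*(h + 4)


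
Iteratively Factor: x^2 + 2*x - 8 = (x + 4)*(x - 2)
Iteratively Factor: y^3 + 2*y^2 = (y)*(y^2 + 2*y) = y^2*(y + 2)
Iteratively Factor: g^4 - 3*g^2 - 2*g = (g + 1)*(g^3 - g^2 - 2*g) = (g - 2)*(g + 1)*(g^2 + g) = (g - 2)*(g + 1)^2*(g)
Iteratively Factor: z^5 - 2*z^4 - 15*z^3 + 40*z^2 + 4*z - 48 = (z - 2)*(z^4 - 15*z^2 + 10*z + 24) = (z - 3)*(z - 2)*(z^3 + 3*z^2 - 6*z - 8) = (z - 3)*(z - 2)*(z + 1)*(z^2 + 2*z - 8) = (z - 3)*(z - 2)*(z + 1)*(z + 4)*(z - 2)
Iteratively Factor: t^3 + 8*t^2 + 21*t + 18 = (t + 2)*(t^2 + 6*t + 9) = (t + 2)*(t + 3)*(t + 3)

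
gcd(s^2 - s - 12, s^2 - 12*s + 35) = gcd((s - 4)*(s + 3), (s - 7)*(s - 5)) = 1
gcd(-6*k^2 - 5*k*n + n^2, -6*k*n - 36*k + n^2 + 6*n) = 6*k - n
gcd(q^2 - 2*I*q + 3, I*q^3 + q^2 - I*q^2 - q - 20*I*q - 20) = 1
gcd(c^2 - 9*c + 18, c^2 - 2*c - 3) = c - 3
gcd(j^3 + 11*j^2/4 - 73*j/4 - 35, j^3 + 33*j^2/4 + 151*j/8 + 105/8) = j^2 + 27*j/4 + 35/4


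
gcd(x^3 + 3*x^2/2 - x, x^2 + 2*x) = x^2 + 2*x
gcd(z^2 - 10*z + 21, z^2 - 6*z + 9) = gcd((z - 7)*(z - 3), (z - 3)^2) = z - 3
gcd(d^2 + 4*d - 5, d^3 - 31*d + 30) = d - 1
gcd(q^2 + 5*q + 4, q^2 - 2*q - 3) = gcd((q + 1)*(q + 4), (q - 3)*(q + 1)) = q + 1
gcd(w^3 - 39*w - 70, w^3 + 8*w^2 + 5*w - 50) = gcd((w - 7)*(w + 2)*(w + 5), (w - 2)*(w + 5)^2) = w + 5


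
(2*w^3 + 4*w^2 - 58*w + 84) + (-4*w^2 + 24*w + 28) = 2*w^3 - 34*w + 112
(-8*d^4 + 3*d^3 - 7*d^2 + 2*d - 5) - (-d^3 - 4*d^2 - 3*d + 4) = -8*d^4 + 4*d^3 - 3*d^2 + 5*d - 9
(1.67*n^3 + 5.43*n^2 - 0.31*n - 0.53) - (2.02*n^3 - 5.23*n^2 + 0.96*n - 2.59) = -0.35*n^3 + 10.66*n^2 - 1.27*n + 2.06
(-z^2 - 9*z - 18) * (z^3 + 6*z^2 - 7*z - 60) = -z^5 - 15*z^4 - 65*z^3 + 15*z^2 + 666*z + 1080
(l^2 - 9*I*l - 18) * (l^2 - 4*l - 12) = l^4 - 4*l^3 - 9*I*l^3 - 30*l^2 + 36*I*l^2 + 72*l + 108*I*l + 216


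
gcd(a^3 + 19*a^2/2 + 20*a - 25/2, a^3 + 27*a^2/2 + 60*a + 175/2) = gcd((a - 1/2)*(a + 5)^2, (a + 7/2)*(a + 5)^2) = a^2 + 10*a + 25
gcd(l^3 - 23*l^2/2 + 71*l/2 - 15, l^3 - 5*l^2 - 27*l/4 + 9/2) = l^2 - 13*l/2 + 3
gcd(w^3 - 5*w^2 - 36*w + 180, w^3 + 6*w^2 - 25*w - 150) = w^2 + w - 30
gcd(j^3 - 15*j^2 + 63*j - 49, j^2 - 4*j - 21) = j - 7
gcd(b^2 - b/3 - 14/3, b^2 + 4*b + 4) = b + 2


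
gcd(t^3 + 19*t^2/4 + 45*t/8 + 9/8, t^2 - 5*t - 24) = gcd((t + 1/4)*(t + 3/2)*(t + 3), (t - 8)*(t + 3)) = t + 3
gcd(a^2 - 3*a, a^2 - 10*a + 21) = a - 3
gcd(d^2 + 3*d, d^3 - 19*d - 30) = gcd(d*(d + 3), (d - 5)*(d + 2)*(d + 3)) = d + 3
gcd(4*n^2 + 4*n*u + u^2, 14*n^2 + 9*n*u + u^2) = 2*n + u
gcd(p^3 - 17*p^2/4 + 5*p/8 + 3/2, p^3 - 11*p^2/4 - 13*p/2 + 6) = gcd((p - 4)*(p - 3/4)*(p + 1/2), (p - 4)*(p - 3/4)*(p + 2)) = p^2 - 19*p/4 + 3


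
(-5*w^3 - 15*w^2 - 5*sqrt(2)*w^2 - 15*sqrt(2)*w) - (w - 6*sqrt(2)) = -5*w^3 - 15*w^2 - 5*sqrt(2)*w^2 - 15*sqrt(2)*w - w + 6*sqrt(2)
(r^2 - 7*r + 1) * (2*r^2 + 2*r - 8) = 2*r^4 - 12*r^3 - 20*r^2 + 58*r - 8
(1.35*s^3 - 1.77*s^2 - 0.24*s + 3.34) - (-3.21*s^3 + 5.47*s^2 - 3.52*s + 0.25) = 4.56*s^3 - 7.24*s^2 + 3.28*s + 3.09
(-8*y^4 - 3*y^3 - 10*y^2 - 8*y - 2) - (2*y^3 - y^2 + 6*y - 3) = -8*y^4 - 5*y^3 - 9*y^2 - 14*y + 1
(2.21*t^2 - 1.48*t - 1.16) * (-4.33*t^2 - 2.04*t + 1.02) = -9.5693*t^4 + 1.9*t^3 + 10.2962*t^2 + 0.8568*t - 1.1832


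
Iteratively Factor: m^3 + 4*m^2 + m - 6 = (m - 1)*(m^2 + 5*m + 6) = (m - 1)*(m + 2)*(m + 3)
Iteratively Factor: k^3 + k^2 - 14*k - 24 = (k + 3)*(k^2 - 2*k - 8) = (k + 2)*(k + 3)*(k - 4)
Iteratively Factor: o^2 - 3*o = (o - 3)*(o)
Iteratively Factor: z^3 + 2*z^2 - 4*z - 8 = (z + 2)*(z^2 - 4) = (z - 2)*(z + 2)*(z + 2)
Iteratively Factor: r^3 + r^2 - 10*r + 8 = (r + 4)*(r^2 - 3*r + 2) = (r - 2)*(r + 4)*(r - 1)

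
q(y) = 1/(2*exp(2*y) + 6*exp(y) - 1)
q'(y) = (-4*exp(2*y) - 6*exp(y))/(2*exp(2*y) + 6*exp(y) - 1)^2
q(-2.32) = -2.56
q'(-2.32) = -4.11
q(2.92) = 0.00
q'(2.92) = -0.00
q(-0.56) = 0.32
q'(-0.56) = -0.50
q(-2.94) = -1.48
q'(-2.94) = -0.72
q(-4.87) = -1.05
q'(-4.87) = -0.05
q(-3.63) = -1.19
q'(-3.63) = -0.23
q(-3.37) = -1.26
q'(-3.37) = -0.34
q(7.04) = 0.00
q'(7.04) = -0.00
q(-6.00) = -1.02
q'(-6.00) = -0.02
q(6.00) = 0.00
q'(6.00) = 0.00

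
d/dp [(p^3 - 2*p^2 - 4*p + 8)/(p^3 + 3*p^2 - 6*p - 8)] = (5*p^2 + 16*p + 20)/(p^4 + 10*p^3 + 33*p^2 + 40*p + 16)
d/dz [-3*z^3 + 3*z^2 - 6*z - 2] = -9*z^2 + 6*z - 6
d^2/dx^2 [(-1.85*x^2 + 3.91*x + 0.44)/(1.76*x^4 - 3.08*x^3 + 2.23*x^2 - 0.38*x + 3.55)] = (-34.38336*x^8 + 205.510272*x^7 - 332.444288*x^6 + 228.224832*x^5 + 226.132632*x^4 - 794.714654*x^3 + 584.125302*x^2 - 159.092466*x - 42.919518)/(5.451776*x^12 - 28.621824*x^11 + 70.811136*x^10 - 105.27968*x^9 + 135.069792*x^8 - 181.175676*x^7 + 212.140351*x^6 - 167.545722*x^5 + 145.398141*x^4 - 134.551592*x^3 + 85.848585*x^2 - 14.36685*x + 44.738875)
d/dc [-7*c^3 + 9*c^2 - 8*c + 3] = -21*c^2 + 18*c - 8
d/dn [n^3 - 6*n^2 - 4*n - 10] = 3*n^2 - 12*n - 4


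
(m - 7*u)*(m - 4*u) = m^2 - 11*m*u + 28*u^2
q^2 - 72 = (q - 6*sqrt(2))*(q + 6*sqrt(2))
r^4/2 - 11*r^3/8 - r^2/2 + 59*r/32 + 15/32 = (r/2 + 1/2)*(r - 5/2)*(r - 3/2)*(r + 1/4)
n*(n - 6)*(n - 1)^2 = n^4 - 8*n^3 + 13*n^2 - 6*n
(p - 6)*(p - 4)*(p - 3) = p^3 - 13*p^2 + 54*p - 72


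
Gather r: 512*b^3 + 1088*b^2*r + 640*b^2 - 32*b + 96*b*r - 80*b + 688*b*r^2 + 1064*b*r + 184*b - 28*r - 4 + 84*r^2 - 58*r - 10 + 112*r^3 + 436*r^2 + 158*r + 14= 512*b^3 + 640*b^2 + 72*b + 112*r^3 + r^2*(688*b + 520) + r*(1088*b^2 + 1160*b + 72)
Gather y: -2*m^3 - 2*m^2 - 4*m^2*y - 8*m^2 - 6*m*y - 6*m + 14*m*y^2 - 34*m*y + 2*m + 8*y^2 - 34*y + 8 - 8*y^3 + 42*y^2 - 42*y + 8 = -2*m^3 - 10*m^2 - 4*m - 8*y^3 + y^2*(14*m + 50) + y*(-4*m^2 - 40*m - 76) + 16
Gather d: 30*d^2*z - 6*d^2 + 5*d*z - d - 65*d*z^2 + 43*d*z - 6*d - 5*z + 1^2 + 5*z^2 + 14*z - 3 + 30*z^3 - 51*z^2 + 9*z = d^2*(30*z - 6) + d*(-65*z^2 + 48*z - 7) + 30*z^3 - 46*z^2 + 18*z - 2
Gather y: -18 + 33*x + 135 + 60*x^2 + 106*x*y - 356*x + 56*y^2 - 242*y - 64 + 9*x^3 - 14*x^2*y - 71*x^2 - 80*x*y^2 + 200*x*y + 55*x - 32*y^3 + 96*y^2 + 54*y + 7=9*x^3 - 11*x^2 - 268*x - 32*y^3 + y^2*(152 - 80*x) + y*(-14*x^2 + 306*x - 188) + 60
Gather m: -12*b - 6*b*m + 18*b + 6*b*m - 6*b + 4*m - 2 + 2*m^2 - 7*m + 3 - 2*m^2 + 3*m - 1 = 0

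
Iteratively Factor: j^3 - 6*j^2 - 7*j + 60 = (j - 5)*(j^2 - j - 12) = (j - 5)*(j - 4)*(j + 3)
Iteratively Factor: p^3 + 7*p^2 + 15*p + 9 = (p + 1)*(p^2 + 6*p + 9) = (p + 1)*(p + 3)*(p + 3)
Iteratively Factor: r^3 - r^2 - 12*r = (r + 3)*(r^2 - 4*r) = (r - 4)*(r + 3)*(r)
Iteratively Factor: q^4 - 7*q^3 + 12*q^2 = (q - 3)*(q^3 - 4*q^2) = q*(q - 3)*(q^2 - 4*q) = q*(q - 4)*(q - 3)*(q)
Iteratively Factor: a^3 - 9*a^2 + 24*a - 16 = (a - 4)*(a^2 - 5*a + 4) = (a - 4)^2*(a - 1)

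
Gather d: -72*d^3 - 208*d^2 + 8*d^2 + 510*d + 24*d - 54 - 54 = -72*d^3 - 200*d^2 + 534*d - 108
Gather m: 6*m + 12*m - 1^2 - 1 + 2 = 18*m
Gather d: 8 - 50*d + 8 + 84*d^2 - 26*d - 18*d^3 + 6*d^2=-18*d^3 + 90*d^2 - 76*d + 16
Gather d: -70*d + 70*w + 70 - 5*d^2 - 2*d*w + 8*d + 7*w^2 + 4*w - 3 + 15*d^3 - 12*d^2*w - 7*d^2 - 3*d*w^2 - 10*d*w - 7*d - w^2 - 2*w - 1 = 15*d^3 + d^2*(-12*w - 12) + d*(-3*w^2 - 12*w - 69) + 6*w^2 + 72*w + 66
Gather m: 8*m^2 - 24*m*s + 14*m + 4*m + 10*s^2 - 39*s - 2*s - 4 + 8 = 8*m^2 + m*(18 - 24*s) + 10*s^2 - 41*s + 4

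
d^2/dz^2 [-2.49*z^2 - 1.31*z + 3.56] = -4.98000000000000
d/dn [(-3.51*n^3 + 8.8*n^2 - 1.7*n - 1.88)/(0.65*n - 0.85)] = (-4.563*n^3 + 14.6705*n^2 - 14.96*n + 2.667)/(0.4225*n^2 - 1.105*n + 0.7225)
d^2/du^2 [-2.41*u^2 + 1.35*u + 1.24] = -4.82000000000000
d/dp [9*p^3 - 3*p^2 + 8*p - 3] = 27*p^2 - 6*p + 8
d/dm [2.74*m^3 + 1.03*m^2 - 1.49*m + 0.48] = 8.22*m^2 + 2.06*m - 1.49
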